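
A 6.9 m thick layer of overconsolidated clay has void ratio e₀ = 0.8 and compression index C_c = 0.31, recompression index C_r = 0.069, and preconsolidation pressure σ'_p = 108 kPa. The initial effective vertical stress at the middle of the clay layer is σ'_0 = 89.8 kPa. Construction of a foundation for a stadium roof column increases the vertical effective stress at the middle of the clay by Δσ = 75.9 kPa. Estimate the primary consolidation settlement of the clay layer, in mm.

S_c ≈ 242 mm

Final effective stress: σ'_f = 89.8 + 75.9 = 165.7 kPa.
σ'_f = 165.7 > σ'_p = 108 kPa, so the stress path crosses the preconsolidation pressure — recompression up to σ'_p, then virgin compression beyond:
S_c = H/(1+e₀)·[C_r·log₁₀(σ'_p/σ'_0) + C_c·log₁₀(σ'_f/σ'_p)]
    = 6.9/1.8 × [0.069×log₁₀(108/89.8) + 0.31×log₁₀(165.7/108)]
    = 3.8333 × [0.0055302 + 0.057629] = 0.2421 m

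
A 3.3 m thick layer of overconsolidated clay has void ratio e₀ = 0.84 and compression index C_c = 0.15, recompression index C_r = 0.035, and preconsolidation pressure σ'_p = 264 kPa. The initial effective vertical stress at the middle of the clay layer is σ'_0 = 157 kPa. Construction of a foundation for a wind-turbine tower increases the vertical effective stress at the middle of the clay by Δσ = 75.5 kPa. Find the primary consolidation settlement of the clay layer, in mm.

Final effective stress: σ'_f = 157 + 75.5 = 232.5 kPa.
σ'_f = 232.5 ≤ σ'_p = 264 kPa, so the clay remains overconsolidated and only the recompression index applies:
S_c = C_r·H/(1+e₀)·log₁₀(σ'_f/σ'_0) = 0.035×3.3/1.84×log₁₀(232.5/157)
    = 0.062773 × 0.17052 = 0.0107 m

S_c ≈ 10.7 mm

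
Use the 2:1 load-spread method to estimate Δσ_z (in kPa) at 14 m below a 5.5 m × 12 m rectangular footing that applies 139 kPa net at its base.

Δσ_z ≈ 18.1 kPa

By the 2:1 method the load spreads at 1 horizontal : 2 vertical, so at depth z the loaded area has grown by z in each plan dimension:
Δσ = qBL/((B+z)(L+z)) = 139×5.5×12/((5.5+14)(12+14)) = 18.095 kPa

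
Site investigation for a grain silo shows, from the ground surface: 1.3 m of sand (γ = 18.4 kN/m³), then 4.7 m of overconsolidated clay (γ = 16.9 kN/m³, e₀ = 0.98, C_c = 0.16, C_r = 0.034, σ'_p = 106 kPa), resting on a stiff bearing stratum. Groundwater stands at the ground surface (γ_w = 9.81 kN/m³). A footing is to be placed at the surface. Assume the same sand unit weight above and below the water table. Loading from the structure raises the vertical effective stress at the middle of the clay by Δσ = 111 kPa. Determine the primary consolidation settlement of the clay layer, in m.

Mid-depth of clay below the ground surface: z = 1.3 + 4.7/2 = 3.65 m.
Total vertical stress at mid-clay: σ_v = 18.4×1.3 + 16.9×2.35 = 63.635 kPa.
Pore pressure: u = 9.81×(3.65 − 0) = 35.806 kPa.
Initial effective stress: σ'_0 = σ_v − u = 63.635 − 35.806 = 27.829 kPa.
Final effective stress: σ'_f = 27.829 + 111 = 138.83 kPa.
σ'_f = 138.83 > σ'_p = 106 kPa, so the stress path crosses the preconsolidation pressure — recompression up to σ'_p, then virgin compression beyond:
S_c = H/(1+e₀)·[C_r·log₁₀(σ'_p/σ'_0) + C_c·log₁₀(σ'_f/σ'_p)]
    = 4.7/1.98 × [0.034×log₁₀(106/27.829) + 0.16×log₁₀(138.83/106)]
    = 2.3737 × [0.019747 + 0.018748] = 0.09138 m

S_c ≈ 0.0914 m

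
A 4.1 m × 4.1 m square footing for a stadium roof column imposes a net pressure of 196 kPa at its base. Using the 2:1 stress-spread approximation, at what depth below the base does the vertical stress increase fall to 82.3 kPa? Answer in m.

z ≈ 2.23 m

2:1 spreading — at depth z the loaded area has grown by z in each plan dimension:
qB²/(B+z)² = Δσ_z ⇒ z = B(√(q/Δσ_z) − 1) = 4.1×(√(196/82.3) − 1) = 2.227 m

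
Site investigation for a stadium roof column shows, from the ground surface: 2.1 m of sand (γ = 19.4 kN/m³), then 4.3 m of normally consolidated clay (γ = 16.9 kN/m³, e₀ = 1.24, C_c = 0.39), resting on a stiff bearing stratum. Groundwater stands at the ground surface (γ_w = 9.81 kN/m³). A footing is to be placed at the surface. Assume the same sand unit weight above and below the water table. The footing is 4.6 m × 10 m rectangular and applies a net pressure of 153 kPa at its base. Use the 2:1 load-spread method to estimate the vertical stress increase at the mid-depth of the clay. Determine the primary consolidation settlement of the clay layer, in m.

Mid-depth of clay below the ground surface: z = 2.1 + 4.3/2 = 4.25 m.
Total vertical stress at mid-clay: σ_v = 19.4×2.1 + 16.9×2.15 = 77.075 kPa.
Pore pressure: u = 9.81×(4.25 − 0) = 41.693 kPa.
Initial effective stress: σ'_0 = σ_v − u = 77.075 − 41.693 = 35.382 kPa.
Stress increase at mid-clay by the 2:1 spreading method:
Δσ = qBL/((B+z)(L+z)) = 153×4.6×10/((4.6+4.25)(10+4.25)) = 55.807 kPa
Final effective stress: σ'_f = σ'_0 + Δσ = 35.382 + 55.807 = 91.189 kPa.
Normally consolidated clay, so the full stress increment lies on the virgin compression line:
S_c = C_c·H/(1+e₀)·log₁₀(σ'_f/σ'_0) = 0.39×4.3/(1+1.24)×log₁₀(91.189/35.382)
    = 0.74866 × 0.41116 = 0.3078 m

S_c ≈ 0.308 m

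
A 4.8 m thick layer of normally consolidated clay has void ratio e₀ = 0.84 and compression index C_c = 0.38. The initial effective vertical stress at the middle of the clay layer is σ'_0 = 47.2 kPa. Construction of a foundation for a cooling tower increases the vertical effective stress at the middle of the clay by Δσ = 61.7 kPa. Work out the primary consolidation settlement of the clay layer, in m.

S_c ≈ 0.36 m

Final effective stress: σ'_f = σ'_0 + Δσ = 47.2 + 61.7 = 108.9 kPa.
Normally consolidated clay, so the full stress increment lies on the virgin compression line:
S_c = C_c·H/(1+e₀)·log₁₀(σ'_f/σ'_0) = 0.38×4.8/(1+0.84)×log₁₀(108.9/47.2)
    = 0.9913 × 0.36309 = 0.3599 m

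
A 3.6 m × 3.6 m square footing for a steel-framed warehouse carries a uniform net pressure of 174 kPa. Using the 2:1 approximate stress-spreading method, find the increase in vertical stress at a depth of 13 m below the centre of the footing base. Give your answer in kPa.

Δσ_z ≈ 8.18 kPa

By the 2:1 method the load spreads at 1 horizontal : 2 vertical, so at depth z the loaded area has grown by z in each plan dimension:
Δσ = qBL/((B+z)(L+z)) = 174×3.6×3.6/((3.6+13)(3.6+13)) = 8.1835 kPa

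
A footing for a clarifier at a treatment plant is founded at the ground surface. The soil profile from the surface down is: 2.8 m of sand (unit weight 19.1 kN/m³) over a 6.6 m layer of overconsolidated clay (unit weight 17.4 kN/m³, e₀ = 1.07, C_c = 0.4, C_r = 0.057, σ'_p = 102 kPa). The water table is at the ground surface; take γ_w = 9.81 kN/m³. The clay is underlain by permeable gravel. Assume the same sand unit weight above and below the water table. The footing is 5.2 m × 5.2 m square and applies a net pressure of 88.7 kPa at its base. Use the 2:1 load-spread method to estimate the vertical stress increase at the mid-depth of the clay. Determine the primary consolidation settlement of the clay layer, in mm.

S_c ≈ 24.7 mm

Mid-depth of clay below the ground surface: z = 2.8 + 6.6/2 = 6.1 m.
Total vertical stress at mid-clay: σ_v = 19.1×2.8 + 17.4×3.3 = 110.9 kPa.
Pore pressure: u = 9.81×(6.1 − 0) = 59.841 kPa.
Initial effective stress: σ'_0 = σ_v − u = 110.9 − 59.841 = 51.059 kPa.
Stress increase at mid-clay by the 2:1 spreading method:
Δσ = qBL/((B+z)(L+z)) = 88.7×5.2×5.2/((5.2+6.1)(5.2+6.1)) = 18.783 kPa
Final effective stress: σ'_f = 51.059 + 18.783 = 69.842 kPa.
σ'_f = 69.842 ≤ σ'_p = 102 kPa, so the clay remains overconsolidated and only the recompression index applies:
S_c = C_r·H/(1+e₀)·log₁₀(σ'_f/σ'_0) = 0.057×6.6/2.07×log₁₀(69.842/51.059)
    = 0.18174 × 0.13604 = 0.02472 m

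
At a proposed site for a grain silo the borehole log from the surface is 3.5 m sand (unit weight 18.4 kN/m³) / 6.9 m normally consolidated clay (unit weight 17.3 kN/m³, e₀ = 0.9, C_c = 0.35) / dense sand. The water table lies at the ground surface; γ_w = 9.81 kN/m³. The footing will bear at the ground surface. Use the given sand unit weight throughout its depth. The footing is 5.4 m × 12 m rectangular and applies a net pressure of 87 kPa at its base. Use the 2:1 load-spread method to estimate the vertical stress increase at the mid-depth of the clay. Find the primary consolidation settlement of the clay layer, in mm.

Mid-depth of clay below the ground surface: z = 3.5 + 6.9/2 = 6.95 m.
Total vertical stress at mid-clay: σ_v = 18.4×3.5 + 17.3×3.45 = 124.08 kPa.
Pore pressure: u = 9.81×(6.95 − 0) = 68.18 kPa.
Initial effective stress: σ'_0 = σ_v − u = 124.08 − 68.18 = 55.9 kPa.
Stress increase at mid-clay by the 2:1 spreading method:
Δσ = qBL/((B+z)(L+z)) = 87×5.4×12/((5.4+6.95)(12+6.95)) = 24.089 kPa
Final effective stress: σ'_f = σ'_0 + Δσ = 55.9 + 24.089 = 79.989 kPa.
Normally consolidated clay, so the full stress increment lies on the virgin compression line:
S_c = C_c·H/(1+e₀)·log₁₀(σ'_f/σ'_0) = 0.35×6.9/(1+0.9)×log₁₀(79.989/55.9)
    = 1.2711 × 0.15562 = 0.1978 m

S_c ≈ 198 mm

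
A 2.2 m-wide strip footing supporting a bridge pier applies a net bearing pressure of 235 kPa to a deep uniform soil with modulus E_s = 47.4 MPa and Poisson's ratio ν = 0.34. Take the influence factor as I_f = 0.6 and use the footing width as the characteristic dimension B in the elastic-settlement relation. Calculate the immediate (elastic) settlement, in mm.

Immediate (elastic) settlement: S_e = q·B·(1−ν²)/E_s · I_f.
E_s = 47.4 MPa = 47400 kPa.
S_e = 235 × 2.2 × (1 − 0.34²) / 47400 × 0.6
    = 235 × 2.2 × 0.8844 / 47400 × 0.6
    = 0.005788 m = 5.788 mm

S_e ≈ 5.79 mm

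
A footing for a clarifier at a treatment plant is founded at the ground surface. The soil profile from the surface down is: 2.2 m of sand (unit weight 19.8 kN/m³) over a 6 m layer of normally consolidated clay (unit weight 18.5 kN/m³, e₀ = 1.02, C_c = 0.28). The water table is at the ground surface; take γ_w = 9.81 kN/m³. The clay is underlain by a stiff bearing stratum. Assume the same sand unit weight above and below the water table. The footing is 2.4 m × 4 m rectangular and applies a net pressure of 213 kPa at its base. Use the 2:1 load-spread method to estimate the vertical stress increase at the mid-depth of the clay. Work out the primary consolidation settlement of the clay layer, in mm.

Mid-depth of clay below the ground surface: z = 2.2 + 6/2 = 5.2 m.
Total vertical stress at mid-clay: σ_v = 19.8×2.2 + 18.5×3 = 99.06 kPa.
Pore pressure: u = 9.81×(5.2 − 0) = 51.012 kPa.
Initial effective stress: σ'_0 = σ_v − u = 99.06 − 51.012 = 48.048 kPa.
Stress increase at mid-clay by the 2:1 spreading method:
Δσ = qBL/((B+z)(L+z)) = 213×2.4×4/((2.4+5.2)(4+5.2)) = 29.245 kPa
Final effective stress: σ'_f = σ'_0 + Δσ = 48.048 + 29.245 = 77.293 kPa.
Normally consolidated clay, so the full stress increment lies on the virgin compression line:
S_c = C_c·H/(1+e₀)·log₁₀(σ'_f/σ'_0) = 0.28×6/(1+1.02)×log₁₀(77.293/48.048)
    = 0.83168 × 0.20646 = 0.1717 m

S_c ≈ 172 mm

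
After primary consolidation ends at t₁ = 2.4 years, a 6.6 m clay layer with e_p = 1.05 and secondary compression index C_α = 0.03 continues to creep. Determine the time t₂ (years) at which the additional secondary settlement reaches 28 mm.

S_s = C_α·H/(1+e_p)·log₁₀(t₂/t₁) ⇒ log₁₀(t₂/t₁) = S_s·(1+e_p)/(C_α·H).
log₁₀(t₂/t₁) = 0.028 × (1+1.05) / (0.03×6.6) = 0.2899
t₂ = t₁ × 10^0.2899 = 2.4 × 1.949 = 4.679 years

t₂ ≈ 4.68 years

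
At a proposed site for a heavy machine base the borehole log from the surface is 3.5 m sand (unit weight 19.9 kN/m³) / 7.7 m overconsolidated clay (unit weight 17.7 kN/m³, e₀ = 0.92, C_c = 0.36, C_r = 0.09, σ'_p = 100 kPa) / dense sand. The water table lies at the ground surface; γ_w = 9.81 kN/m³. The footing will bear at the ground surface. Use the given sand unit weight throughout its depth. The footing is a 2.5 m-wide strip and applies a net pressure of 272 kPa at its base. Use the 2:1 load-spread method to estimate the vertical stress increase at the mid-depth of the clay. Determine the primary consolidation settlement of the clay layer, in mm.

Mid-depth of clay below the ground surface: z = 3.5 + 7.7/2 = 7.35 m.
Total vertical stress at mid-clay: σ_v = 19.9×3.5 + 17.7×3.85 = 137.79 kPa.
Pore pressure: u = 9.81×(7.35 − 0) = 72.103 kPa.
Initial effective stress: σ'_0 = σ_v − u = 137.79 − 72.103 = 65.687 kPa.
Stress increase at mid-clay by the 2:1 spreading method:
Δσ = qB/(B+z) = 272×2.5/(2.5+7.35) = 69.036 kPa
Final effective stress: σ'_f = 65.687 + 69.036 = 134.72 kPa.
σ'_f = 134.72 > σ'_p = 100 kPa, so the stress path crosses the preconsolidation pressure — recompression up to σ'_p, then virgin compression beyond:
S_c = H/(1+e₀)·[C_r·log₁₀(σ'_p/σ'_0) + C_c·log₁₀(σ'_f/σ'_p)]
    = 7.7/1.92 × [0.09×log₁₀(100/65.687) + 0.36×log₁₀(134.72/100)]
    = 4.0104 × [0.016427 + 0.046596] = 0.2527 m

S_c ≈ 253 mm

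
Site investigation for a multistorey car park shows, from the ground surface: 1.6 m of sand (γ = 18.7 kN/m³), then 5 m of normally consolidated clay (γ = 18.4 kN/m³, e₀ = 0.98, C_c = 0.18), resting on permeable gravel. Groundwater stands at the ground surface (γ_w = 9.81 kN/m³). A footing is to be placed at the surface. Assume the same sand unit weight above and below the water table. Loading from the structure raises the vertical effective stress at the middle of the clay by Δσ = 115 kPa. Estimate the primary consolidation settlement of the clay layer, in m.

Mid-depth of clay below the ground surface: z = 1.6 + 5/2 = 4.1 m.
Total vertical stress at mid-clay: σ_v = 18.7×1.6 + 18.4×2.5 = 75.92 kPa.
Pore pressure: u = 9.81×(4.1 − 0) = 40.221 kPa.
Initial effective stress: σ'_0 = σ_v − u = 75.92 − 40.221 = 35.699 kPa.
Final effective stress: σ'_f = σ'_0 + Δσ = 35.699 + 115 = 150.7 kPa.
Normally consolidated clay, so the full stress increment lies on the virgin compression line:
S_c = C_c·H/(1+e₀)·log₁₀(σ'_f/σ'_0) = 0.18×5/(1+0.98)×log₁₀(150.7/35.699)
    = 0.45455 × 0.62546 = 0.2843 m

S_c ≈ 0.284 m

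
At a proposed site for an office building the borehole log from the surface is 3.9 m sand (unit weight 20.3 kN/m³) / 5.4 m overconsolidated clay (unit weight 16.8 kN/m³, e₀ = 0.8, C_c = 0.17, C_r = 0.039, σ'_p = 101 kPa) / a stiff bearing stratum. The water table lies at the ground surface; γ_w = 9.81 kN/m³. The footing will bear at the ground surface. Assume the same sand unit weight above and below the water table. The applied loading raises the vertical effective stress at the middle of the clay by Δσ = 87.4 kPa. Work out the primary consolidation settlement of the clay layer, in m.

S_c ≈ 0.11 m

Mid-depth of clay below the ground surface: z = 3.9 + 5.4/2 = 6.6 m.
Total vertical stress at mid-clay: σ_v = 20.3×3.9 + 16.8×2.7 = 124.53 kPa.
Pore pressure: u = 9.81×(6.6 − 0) = 64.746 kPa.
Initial effective stress: σ'_0 = σ_v − u = 124.53 − 64.746 = 59.784 kPa.
Final effective stress: σ'_f = 59.784 + 87.4 = 147.18 kPa.
σ'_f = 147.18 > σ'_p = 101 kPa, so the stress path crosses the preconsolidation pressure — recompression up to σ'_p, then virgin compression beyond:
S_c = H/(1+e₀)·[C_r·log₁₀(σ'_p/σ'_0) + C_c·log₁₀(σ'_f/σ'_p)]
    = 5.4/1.8 × [0.039×log₁₀(101/59.784) + 0.17×log₁₀(147.18/101)]
    = 3 × [0.0088817 + 0.0278] = 0.11 m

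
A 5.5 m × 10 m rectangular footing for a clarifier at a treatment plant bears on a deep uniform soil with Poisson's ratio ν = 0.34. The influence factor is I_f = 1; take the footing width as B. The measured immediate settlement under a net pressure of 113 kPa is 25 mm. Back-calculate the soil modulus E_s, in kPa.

S_e = q·B·(1−ν²)/E_s · I_f  ⇒  E_s = q·B·(1−ν²)·I_f / S_e.
E_s = 113 × 5.5 × 0.8844 × 1 / 0.025 = 21990 kPa

E_s ≈ 22000 kPa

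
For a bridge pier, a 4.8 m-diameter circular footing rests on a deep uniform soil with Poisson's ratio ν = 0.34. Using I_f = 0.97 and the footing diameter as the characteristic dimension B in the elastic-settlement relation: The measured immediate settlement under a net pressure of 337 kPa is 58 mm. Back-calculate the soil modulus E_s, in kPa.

E_s ≈ 23900 kPa

S_e = q·B·(1−ν²)/E_s · I_f  ⇒  E_s = q·B·(1−ν²)·I_f / S_e.
E_s = 337 × 4.8 × 0.8844 × 0.97 / 0.058 = 23930 kPa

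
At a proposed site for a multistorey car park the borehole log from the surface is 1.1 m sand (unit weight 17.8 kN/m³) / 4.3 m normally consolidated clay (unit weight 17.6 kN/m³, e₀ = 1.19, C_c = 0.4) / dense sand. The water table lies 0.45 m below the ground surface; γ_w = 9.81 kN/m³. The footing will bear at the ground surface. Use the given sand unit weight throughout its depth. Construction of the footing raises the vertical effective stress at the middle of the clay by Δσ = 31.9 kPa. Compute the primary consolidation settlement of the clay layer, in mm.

Mid-depth of clay below the ground surface: z = 1.1 + 4.3/2 = 3.25 m.
Total vertical stress at mid-clay: σ_v = 17.8×1.1 + 17.6×2.15 = 57.42 kPa.
Pore pressure: u = 9.81×(3.25 − 0.45) = 27.468 kPa.
Initial effective stress: σ'_0 = σ_v − u = 57.42 − 27.468 = 29.952 kPa.
Final effective stress: σ'_f = σ'_0 + Δσ = 29.952 + 31.9 = 61.852 kPa.
Normally consolidated clay, so the full stress increment lies on the virgin compression line:
S_c = C_c·H/(1+e₀)·log₁₀(σ'_f/σ'_0) = 0.4×4.3/(1+1.19)×log₁₀(61.852/29.952)
    = 0.78539 × 0.31493 = 0.2473 m

S_c ≈ 247 mm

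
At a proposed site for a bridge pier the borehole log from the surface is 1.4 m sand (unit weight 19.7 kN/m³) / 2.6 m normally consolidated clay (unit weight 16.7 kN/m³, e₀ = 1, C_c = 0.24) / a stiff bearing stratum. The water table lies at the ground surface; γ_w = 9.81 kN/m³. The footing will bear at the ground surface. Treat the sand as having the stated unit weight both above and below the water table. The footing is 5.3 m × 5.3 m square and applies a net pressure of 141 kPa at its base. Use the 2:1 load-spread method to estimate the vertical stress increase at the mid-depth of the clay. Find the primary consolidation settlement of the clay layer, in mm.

Mid-depth of clay below the ground surface: z = 1.4 + 2.6/2 = 2.7 m.
Total vertical stress at mid-clay: σ_v = 19.7×1.4 + 16.7×1.3 = 49.29 kPa.
Pore pressure: u = 9.81×(2.7 − 0) = 26.487 kPa.
Initial effective stress: σ'_0 = σ_v − u = 49.29 − 26.487 = 22.803 kPa.
Stress increase at mid-clay by the 2:1 spreading method:
Δσ = qBL/((B+z)(L+z)) = 141×5.3×5.3/((5.3+2.7)(5.3+2.7)) = 61.886 kPa
Final effective stress: σ'_f = σ'_0 + Δσ = 22.803 + 61.886 = 84.689 kPa.
Normally consolidated clay, so the full stress increment lies on the virgin compression line:
S_c = C_c·H/(1+e₀)·log₁₀(σ'_f/σ'_0) = 0.24×2.6/(1+1)×log₁₀(84.689/22.803)
    = 0.312 × 0.56984 = 0.1778 m

S_c ≈ 178 mm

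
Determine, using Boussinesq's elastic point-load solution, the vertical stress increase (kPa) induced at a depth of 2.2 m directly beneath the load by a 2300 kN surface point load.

Δσ_z ≈ 227 kPa

Boussinesq vertical stress below a point load on an elastic half-space:
Δσ_z = 3P/(2πz²) · [1 + (r/z)²]^(−5/2)
r/z = 0/2.2 = 0; [1+(r/z)²]^(−5/2) = 1.
Δσ_z = 3×2300/(2π×2.2²) × 1 = 226.89 × 1 = 226.9 kPa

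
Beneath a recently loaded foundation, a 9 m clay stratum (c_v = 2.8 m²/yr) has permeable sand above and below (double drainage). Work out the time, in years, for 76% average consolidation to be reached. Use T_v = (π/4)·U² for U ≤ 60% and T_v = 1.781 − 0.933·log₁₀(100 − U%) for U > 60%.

t ≈ 3.57 years

Drainage path length: H_d = H/2 = 4.5 m (double drainage).
U > 60%: T_v = 1.781 − 0.933·log₁₀(100 − 76) = 0.49326.
t = T_v·H_d²/c_v = 0.49326×4.5²/2.8 = 3.567 years.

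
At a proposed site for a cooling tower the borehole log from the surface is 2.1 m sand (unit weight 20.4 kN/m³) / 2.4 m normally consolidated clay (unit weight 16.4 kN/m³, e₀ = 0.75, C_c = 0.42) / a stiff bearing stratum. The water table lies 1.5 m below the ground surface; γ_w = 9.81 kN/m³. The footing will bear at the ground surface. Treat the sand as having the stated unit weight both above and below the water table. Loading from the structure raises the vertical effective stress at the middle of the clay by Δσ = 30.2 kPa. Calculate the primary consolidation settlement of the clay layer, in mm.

Mid-depth of clay below the ground surface: z = 2.1 + 2.4/2 = 3.3 m.
Total vertical stress at mid-clay: σ_v = 20.4×2.1 + 16.4×1.2 = 62.52 kPa.
Pore pressure: u = 9.81×(3.3 − 1.5) = 17.658 kPa.
Initial effective stress: σ'_0 = σ_v − u = 62.52 − 17.658 = 44.862 kPa.
Final effective stress: σ'_f = σ'_0 + Δσ = 44.862 + 30.2 = 75.062 kPa.
Normally consolidated clay, so the full stress increment lies on the virgin compression line:
S_c = C_c·H/(1+e₀)·log₁₀(σ'_f/σ'_0) = 0.42×2.4/(1+0.75)×log₁₀(75.062/44.862)
    = 0.576 × 0.22354 = 0.1288 m

S_c ≈ 129 mm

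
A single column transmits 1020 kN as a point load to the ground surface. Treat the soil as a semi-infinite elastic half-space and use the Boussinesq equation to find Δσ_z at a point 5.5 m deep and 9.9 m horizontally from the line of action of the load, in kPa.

Boussinesq vertical stress below a point load on an elastic half-space:
Δσ_z = 3P/(2πz²) · [1 + (r/z)²]^(−5/2)
r/z = 9.9/5.5 = 1.8; [1+(r/z)²]^(−5/2) = 0.027014.
Δσ_z = 3×1020/(2π×5.5²) × 0.027014 = 16.1 × 0.027014 = 0.4349 kPa

Δσ_z ≈ 0.435 kPa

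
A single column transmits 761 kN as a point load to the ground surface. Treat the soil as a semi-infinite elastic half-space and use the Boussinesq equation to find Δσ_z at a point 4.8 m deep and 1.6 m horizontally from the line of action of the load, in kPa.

Δσ_z ≈ 12.1 kPa

Boussinesq vertical stress below a point load on an elastic half-space:
Δσ_z = 3P/(2πz²) · [1 + (r/z)²]^(−5/2)
r/z = 1.6/4.8 = 0.33333; [1+(r/z)²]^(−5/2) = 0.76843.
Δσ_z = 3×761/(2π×4.8²) × 0.76843 = 15.77 × 0.76843 = 12.12 kPa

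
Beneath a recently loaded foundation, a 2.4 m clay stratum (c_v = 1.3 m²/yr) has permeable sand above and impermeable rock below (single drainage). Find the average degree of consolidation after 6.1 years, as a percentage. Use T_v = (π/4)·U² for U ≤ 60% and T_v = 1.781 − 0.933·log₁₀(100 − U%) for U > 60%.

Drainage path length: H_d = H = 2.4 m (single drainage).
T_v = c_v·t/H_d² = 1.3×6.1/2.4² = 1.3767.
T_v = 1.3767 corresponds to the U > 60% branch:
U = 1 − 10^((1.781 − T_v)/0.933)/100 = 0.9729

U ≈ 97.3 %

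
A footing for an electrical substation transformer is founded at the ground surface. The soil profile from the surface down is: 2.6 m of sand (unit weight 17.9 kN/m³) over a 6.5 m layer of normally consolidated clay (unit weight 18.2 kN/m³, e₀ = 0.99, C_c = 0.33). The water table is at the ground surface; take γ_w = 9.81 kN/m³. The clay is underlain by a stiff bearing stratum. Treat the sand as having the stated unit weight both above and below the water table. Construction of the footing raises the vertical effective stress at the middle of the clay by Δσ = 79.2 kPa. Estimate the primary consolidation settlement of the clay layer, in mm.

Mid-depth of clay below the ground surface: z = 2.6 + 6.5/2 = 5.85 m.
Total vertical stress at mid-clay: σ_v = 17.9×2.6 + 18.2×3.25 = 105.69 kPa.
Pore pressure: u = 9.81×(5.85 − 0) = 57.389 kPa.
Initial effective stress: σ'_0 = σ_v − u = 105.69 − 57.389 = 48.301 kPa.
Final effective stress: σ'_f = σ'_0 + Δσ = 48.301 + 79.2 = 127.5 kPa.
Normally consolidated clay, so the full stress increment lies on the virgin compression line:
S_c = C_c·H/(1+e₀)·log₁₀(σ'_f/σ'_0) = 0.33×6.5/(1+0.99)×log₁₀(127.5/48.301)
    = 1.0779 × 0.42155 = 0.4544 m

S_c ≈ 454 mm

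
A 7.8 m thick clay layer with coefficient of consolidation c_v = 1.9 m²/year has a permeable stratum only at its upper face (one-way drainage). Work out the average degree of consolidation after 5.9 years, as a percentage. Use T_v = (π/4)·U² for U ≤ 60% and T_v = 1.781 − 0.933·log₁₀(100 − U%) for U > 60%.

U ≈ 48.4 %

Drainage path length: H_d = H = 7.8 m (single drainage).
T_v = c_v·t/H_d² = 1.9×5.9/7.8² = 0.18425.
T_v = 0.18425 corresponds to the U ≤ 60% branch:
U = √(4T_v/π) = 0.4843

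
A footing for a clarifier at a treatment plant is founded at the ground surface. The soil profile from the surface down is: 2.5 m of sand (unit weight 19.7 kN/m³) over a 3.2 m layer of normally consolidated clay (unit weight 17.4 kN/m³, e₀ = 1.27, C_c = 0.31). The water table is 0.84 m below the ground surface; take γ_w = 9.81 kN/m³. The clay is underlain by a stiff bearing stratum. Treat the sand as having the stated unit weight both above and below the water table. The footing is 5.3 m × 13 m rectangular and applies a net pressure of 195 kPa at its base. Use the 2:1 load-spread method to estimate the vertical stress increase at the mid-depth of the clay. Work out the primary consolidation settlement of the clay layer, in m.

Mid-depth of clay below the ground surface: z = 2.5 + 3.2/2 = 4.1 m.
Total vertical stress at mid-clay: σ_v = 19.7×2.5 + 17.4×1.6 = 77.09 kPa.
Pore pressure: u = 9.81×(4.1 − 0.84) = 31.981 kPa.
Initial effective stress: σ'_0 = σ_v − u = 77.09 − 31.981 = 45.109 kPa.
Stress increase at mid-clay by the 2:1 spreading method:
Δσ = qBL/((B+z)(L+z)) = 195×5.3×13/((5.3+4.1)(13+4.1)) = 83.585 kPa
Final effective stress: σ'_f = σ'_0 + Δσ = 45.109 + 83.585 = 128.69 kPa.
Normally consolidated clay, so the full stress increment lies on the virgin compression line:
S_c = C_c·H/(1+e₀)·log₁₀(σ'_f/σ'_0) = 0.31×3.2/(1+1.27)×log₁₀(128.69/45.109)
    = 0.437 × 0.45528 = 0.199 m

S_c ≈ 0.199 m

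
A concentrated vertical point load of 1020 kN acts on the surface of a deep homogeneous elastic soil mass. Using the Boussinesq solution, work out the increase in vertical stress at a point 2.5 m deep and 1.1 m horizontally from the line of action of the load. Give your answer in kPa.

Boussinesq vertical stress below a point load on an elastic half-space:
Δσ_z = 3P/(2πz²) · [1 + (r/z)²]^(−5/2)
r/z = 1.1/2.5 = 0.44; [1+(r/z)²]^(−5/2) = 0.64247.
Δσ_z = 3×1020/(2π×2.5²) × 0.64247 = 77.922 × 0.64247 = 50.06 kPa

Δσ_z ≈ 50.1 kPa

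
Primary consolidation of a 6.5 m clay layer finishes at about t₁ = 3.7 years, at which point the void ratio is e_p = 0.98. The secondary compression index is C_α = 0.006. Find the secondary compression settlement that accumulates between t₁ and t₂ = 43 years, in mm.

Secondary compression: S_s = C_α·H/(1+e_p)·log₁₀(t₂/t₁)
S_s = 0.006×6.5/(1+0.98)×log₁₀(43/3.7)
    = 0.0197 × 1.065 = 0.02098 m

S_s ≈ 21 mm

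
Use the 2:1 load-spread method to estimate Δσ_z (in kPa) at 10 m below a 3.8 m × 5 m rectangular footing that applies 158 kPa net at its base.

By the 2:1 method the load spreads at 1 horizontal : 2 vertical, so at depth z the loaded area has grown by z in each plan dimension:
Δσ = qBL/((B+z)(L+z)) = 158×3.8×5/((3.8+10)(5+10)) = 14.502 kPa

Δσ_z ≈ 14.5 kPa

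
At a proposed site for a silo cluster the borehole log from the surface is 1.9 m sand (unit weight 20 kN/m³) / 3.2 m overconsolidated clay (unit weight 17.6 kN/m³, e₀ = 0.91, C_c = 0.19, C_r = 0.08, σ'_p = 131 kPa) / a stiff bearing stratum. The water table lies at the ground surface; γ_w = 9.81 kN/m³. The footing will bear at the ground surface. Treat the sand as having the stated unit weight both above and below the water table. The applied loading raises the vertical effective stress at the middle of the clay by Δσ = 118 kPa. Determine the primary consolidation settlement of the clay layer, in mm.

S_c ≈ 101 mm

Mid-depth of clay below the ground surface: z = 1.9 + 3.2/2 = 3.5 m.
Total vertical stress at mid-clay: σ_v = 20×1.9 + 17.6×1.6 = 66.16 kPa.
Pore pressure: u = 9.81×(3.5 − 0) = 34.335 kPa.
Initial effective stress: σ'_0 = σ_v − u = 66.16 − 34.335 = 31.825 kPa.
Final effective stress: σ'_f = 31.825 + 118 = 149.82 kPa.
σ'_f = 149.82 > σ'_p = 131 kPa, so the stress path crosses the preconsolidation pressure — recompression up to σ'_p, then virgin compression beyond:
S_c = H/(1+e₀)·[C_r·log₁₀(σ'_p/σ'_0) + C_c·log₁₀(σ'_f/σ'_p)]
    = 3.2/1.91 × [0.08×log₁₀(131/31.825) + 0.19×log₁₀(149.82/131)]
    = 1.6754 × [0.04916 + 0.011077] = 0.1009 m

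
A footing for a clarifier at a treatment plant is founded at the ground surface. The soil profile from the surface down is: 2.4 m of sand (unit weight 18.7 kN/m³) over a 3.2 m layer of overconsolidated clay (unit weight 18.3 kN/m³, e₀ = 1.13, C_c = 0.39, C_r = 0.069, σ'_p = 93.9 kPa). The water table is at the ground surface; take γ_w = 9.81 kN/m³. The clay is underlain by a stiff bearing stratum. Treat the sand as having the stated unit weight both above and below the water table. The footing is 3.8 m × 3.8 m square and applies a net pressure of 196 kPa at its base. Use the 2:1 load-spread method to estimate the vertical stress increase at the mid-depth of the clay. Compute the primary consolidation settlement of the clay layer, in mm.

S_c ≈ 38.1 mm

Mid-depth of clay below the ground surface: z = 2.4 + 3.2/2 = 4 m.
Total vertical stress at mid-clay: σ_v = 18.7×2.4 + 18.3×1.6 = 74.16 kPa.
Pore pressure: u = 9.81×(4 − 0) = 39.24 kPa.
Initial effective stress: σ'_0 = σ_v − u = 74.16 − 39.24 = 34.92 kPa.
Stress increase at mid-clay by the 2:1 spreading method:
Δσ = qBL/((B+z)(L+z)) = 196×3.8×3.8/((3.8+4)(3.8+4)) = 46.519 kPa
Final effective stress: σ'_f = 34.92 + 46.519 = 81.439 kPa.
σ'_f = 81.439 ≤ σ'_p = 93.9 kPa, so the clay remains overconsolidated and only the recompression index applies:
S_c = C_r·H/(1+e₀)·log₁₀(σ'_f/σ'_0) = 0.069×3.2/2.13×log₁₀(81.439/34.92)
    = 0.10366 × 0.36776 = 0.03812 m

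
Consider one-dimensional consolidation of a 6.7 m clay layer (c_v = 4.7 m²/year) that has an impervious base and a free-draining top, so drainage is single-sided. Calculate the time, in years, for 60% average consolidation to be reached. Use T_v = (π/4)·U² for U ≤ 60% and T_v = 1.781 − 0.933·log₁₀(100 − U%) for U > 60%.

t ≈ 2.7 years

Drainage path length: H_d = H = 6.7 m (single drainage).
U ≤ 60%: T_v = (π/4)·U² = (π/4)×0.6² = 0.28274.
t = T_v·H_d²/c_v = 0.28274×6.7²/4.7 = 2.7 years.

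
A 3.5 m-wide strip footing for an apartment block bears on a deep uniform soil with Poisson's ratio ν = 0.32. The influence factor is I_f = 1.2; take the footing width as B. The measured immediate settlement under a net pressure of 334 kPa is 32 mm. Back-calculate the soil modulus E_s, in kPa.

E_s ≈ 39300 kPa

S_e = q·B·(1−ν²)/E_s · I_f  ⇒  E_s = q·B·(1−ν²)·I_f / S_e.
E_s = 334 × 3.5 × 0.8976 × 1.2 / 0.032 = 39350 kPa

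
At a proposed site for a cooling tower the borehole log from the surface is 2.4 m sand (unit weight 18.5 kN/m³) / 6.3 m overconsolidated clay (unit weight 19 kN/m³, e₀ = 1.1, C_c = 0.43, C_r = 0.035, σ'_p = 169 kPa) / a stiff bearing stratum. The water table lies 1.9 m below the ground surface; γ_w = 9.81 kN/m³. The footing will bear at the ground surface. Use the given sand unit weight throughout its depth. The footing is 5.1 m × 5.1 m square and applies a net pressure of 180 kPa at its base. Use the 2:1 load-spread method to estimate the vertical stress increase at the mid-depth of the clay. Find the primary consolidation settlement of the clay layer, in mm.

S_c ≈ 21.5 mm

Mid-depth of clay below the ground surface: z = 2.4 + 6.3/2 = 5.55 m.
Total vertical stress at mid-clay: σ_v = 18.5×2.4 + 19×3.15 = 104.25 kPa.
Pore pressure: u = 9.81×(5.55 − 1.9) = 35.806 kPa.
Initial effective stress: σ'_0 = σ_v − u = 104.25 − 35.806 = 68.444 kPa.
Stress increase at mid-clay by the 2:1 spreading method:
Δσ = qBL/((B+z)(L+z)) = 180×5.1×5.1/((5.1+5.55)(5.1+5.55)) = 41.278 kPa
Final effective stress: σ'_f = 68.444 + 41.278 = 109.72 kPa.
σ'_f = 109.72 ≤ σ'_p = 169 kPa, so the clay remains overconsolidated and only the recompression index applies:
S_c = C_r·H/(1+e₀)·log₁₀(σ'_f/σ'_0) = 0.035×6.3/2.1×log₁₀(109.72/68.444)
    = 0.105 × 0.20495 = 0.02152 m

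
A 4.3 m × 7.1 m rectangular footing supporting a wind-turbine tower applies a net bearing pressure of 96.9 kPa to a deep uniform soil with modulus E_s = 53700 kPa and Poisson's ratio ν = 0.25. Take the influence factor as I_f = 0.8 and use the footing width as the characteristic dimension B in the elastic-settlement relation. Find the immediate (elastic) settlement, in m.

Immediate (elastic) settlement: S_e = q·B·(1−ν²)/E_s · I_f.
S_e = 96.9 × 4.3 × (1 − 0.25²) / 53700 × 0.8
    = 96.9 × 4.3 × 0.9375 / 53700 × 0.8
    = 0.005819 m

S_e ≈ 0.00582 m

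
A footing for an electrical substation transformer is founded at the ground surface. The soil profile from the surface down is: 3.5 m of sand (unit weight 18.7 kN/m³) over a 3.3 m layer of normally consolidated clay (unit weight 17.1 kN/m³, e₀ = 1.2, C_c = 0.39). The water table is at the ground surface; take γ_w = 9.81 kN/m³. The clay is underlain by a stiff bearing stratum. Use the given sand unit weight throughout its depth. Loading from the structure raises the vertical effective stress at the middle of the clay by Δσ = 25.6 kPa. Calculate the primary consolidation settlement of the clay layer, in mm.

Mid-depth of clay below the ground surface: z = 3.5 + 3.3/2 = 5.15 m.
Total vertical stress at mid-clay: σ_v = 18.7×3.5 + 17.1×1.65 = 93.665 kPa.
Pore pressure: u = 9.81×(5.15 − 0) = 50.522 kPa.
Initial effective stress: σ'_0 = σ_v − u = 93.665 − 50.522 = 43.143 kPa.
Final effective stress: σ'_f = σ'_0 + Δσ = 43.143 + 25.6 = 68.743 kPa.
Normally consolidated clay, so the full stress increment lies on the virgin compression line:
S_c = C_c·H/(1+e₀)·log₁₀(σ'_f/σ'_0) = 0.39×3.3/(1+1.2)×log₁₀(68.743/43.143)
    = 0.585 × 0.20232 = 0.1184 m

S_c ≈ 118 mm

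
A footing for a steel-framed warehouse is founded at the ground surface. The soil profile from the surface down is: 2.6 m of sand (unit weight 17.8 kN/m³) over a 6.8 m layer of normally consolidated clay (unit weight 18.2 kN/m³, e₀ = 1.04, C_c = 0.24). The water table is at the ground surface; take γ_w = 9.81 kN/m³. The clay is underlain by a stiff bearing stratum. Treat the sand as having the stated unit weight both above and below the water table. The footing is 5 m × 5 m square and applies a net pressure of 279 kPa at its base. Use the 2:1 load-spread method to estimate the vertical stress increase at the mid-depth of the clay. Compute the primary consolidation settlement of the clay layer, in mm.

S_c ≈ 269 mm

Mid-depth of clay below the ground surface: z = 2.6 + 6.8/2 = 6 m.
Total vertical stress at mid-clay: σ_v = 17.8×2.6 + 18.2×3.4 = 108.16 kPa.
Pore pressure: u = 9.81×(6 − 0) = 58.86 kPa.
Initial effective stress: σ'_0 = σ_v − u = 108.16 − 58.86 = 49.3 kPa.
Stress increase at mid-clay by the 2:1 spreading method:
Δσ = qBL/((B+z)(L+z)) = 279×5×5/((5+6)(5+6)) = 57.645 kPa
Final effective stress: σ'_f = σ'_0 + Δσ = 49.3 + 57.645 = 106.94 kPa.
Normally consolidated clay, so the full stress increment lies on the virgin compression line:
S_c = C_c·H/(1+e₀)·log₁₀(σ'_f/σ'_0) = 0.24×6.8/(1+1.04)×log₁₀(106.94/49.3)
    = 0.8 × 0.33629 = 0.269 m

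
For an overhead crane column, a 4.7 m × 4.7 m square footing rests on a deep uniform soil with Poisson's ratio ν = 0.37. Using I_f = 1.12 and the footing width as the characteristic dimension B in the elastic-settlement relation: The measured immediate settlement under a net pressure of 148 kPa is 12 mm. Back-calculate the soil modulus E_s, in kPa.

E_s ≈ 56000 kPa

S_e = q·B·(1−ν²)/E_s · I_f  ⇒  E_s = q·B·(1−ν²)·I_f / S_e.
E_s = 148 × 4.7 × 0.8631 × 1.12 / 0.012 = 56030 kPa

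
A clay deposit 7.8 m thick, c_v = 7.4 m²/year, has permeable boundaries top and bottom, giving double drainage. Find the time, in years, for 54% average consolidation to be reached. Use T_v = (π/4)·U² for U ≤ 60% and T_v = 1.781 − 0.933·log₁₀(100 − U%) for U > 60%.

t ≈ 0.471 years

Drainage path length: H_d = H/2 = 3.9 m (double drainage).
U ≤ 60%: T_v = (π/4)·U² = (π/4)×0.54² = 0.22902.
t = T_v·H_d²/c_v = 0.22902×3.9²/7.4 = 0.4707 years.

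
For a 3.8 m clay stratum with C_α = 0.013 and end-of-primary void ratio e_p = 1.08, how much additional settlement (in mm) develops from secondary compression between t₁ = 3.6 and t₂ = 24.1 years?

S_s ≈ 19.6 mm

Secondary compression: S_s = C_α·H/(1+e_p)·log₁₀(t₂/t₁)
S_s = 0.013×3.8/(1+1.08)×log₁₀(24.1/3.6)
    = 0.02375 × 0.8257 = 0.01961 m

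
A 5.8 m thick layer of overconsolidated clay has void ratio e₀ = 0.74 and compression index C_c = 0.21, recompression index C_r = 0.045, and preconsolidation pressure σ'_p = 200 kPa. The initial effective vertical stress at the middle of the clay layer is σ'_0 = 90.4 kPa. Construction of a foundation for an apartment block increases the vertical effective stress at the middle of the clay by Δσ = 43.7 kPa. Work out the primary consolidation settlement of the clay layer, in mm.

S_c ≈ 25.7 mm

Final effective stress: σ'_f = 90.4 + 43.7 = 134.1 kPa.
σ'_f = 134.1 ≤ σ'_p = 200 kPa, so the clay remains overconsolidated and only the recompression index applies:
S_c = C_r·H/(1+e₀)·log₁₀(σ'_f/σ'_0) = 0.045×5.8/1.74×log₁₀(134.1/90.4)
    = 0.15 × 0.17126 = 0.02569 m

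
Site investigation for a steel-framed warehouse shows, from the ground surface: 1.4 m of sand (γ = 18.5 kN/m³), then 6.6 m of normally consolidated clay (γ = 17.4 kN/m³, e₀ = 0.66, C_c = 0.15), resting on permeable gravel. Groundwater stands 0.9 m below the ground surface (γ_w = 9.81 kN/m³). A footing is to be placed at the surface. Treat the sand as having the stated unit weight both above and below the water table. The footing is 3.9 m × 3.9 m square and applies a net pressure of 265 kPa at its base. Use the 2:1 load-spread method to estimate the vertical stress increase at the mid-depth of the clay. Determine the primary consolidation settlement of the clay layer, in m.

Mid-depth of clay below the ground surface: z = 1.4 + 6.6/2 = 4.7 m.
Total vertical stress at mid-clay: σ_v = 18.5×1.4 + 17.4×3.3 = 83.32 kPa.
Pore pressure: u = 9.81×(4.7 − 0.9) = 37.278 kPa.
Initial effective stress: σ'_0 = σ_v − u = 83.32 − 37.278 = 46.042 kPa.
Stress increase at mid-clay by the 2:1 spreading method:
Δσ = qBL/((B+z)(L+z)) = 265×3.9×3.9/((3.9+4.7)(3.9+4.7)) = 54.498 kPa
Final effective stress: σ'_f = σ'_0 + Δσ = 46.042 + 54.498 = 100.54 kPa.
Normally consolidated clay, so the full stress increment lies on the virgin compression line:
S_c = C_c·H/(1+e₀)·log₁₀(σ'_f/σ'_0) = 0.15×6.6/(1+0.66)×log₁₀(100.54/46.042)
    = 0.59639 × 0.33918 = 0.2023 m

S_c ≈ 0.202 m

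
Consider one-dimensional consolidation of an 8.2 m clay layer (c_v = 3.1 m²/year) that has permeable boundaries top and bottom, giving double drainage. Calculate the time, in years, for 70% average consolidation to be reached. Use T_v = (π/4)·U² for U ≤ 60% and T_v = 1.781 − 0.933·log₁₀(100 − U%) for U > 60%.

t ≈ 2.18 years

Drainage path length: H_d = H/2 = 4.1 m (double drainage).
U > 60%: T_v = 1.781 − 0.933·log₁₀(100 − 70) = 0.40285.
t = T_v·H_d²/c_v = 0.40285×4.1²/3.1 = 2.184 years.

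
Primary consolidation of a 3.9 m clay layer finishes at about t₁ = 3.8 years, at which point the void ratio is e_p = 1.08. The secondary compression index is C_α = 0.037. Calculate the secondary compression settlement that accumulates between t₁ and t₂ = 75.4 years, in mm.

S_s ≈ 90 mm

Secondary compression: S_s = C_α·H/(1+e_p)·log₁₀(t₂/t₁)
S_s = 0.037×3.9/(1+1.08)×log₁₀(75.4/3.8)
    = 0.06937 × 1.298 = 0.09002 m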